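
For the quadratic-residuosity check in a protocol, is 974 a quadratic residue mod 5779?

Factor out 2: 974 = 2·487. Since 5779 ≡ 3 (mod 8), (2|5779) = -1. Now have -(487|5779).
Both 487 ≡ 3 and 5779 ≡ 3 (mod 4), so reciprocity gives (487|5779) = -(5779|487). Reduce: 5779 ≡ 422 (mod 487). Now have (422|487).
Factor out 2: 422 = 2·211. Since 487 ≡ 7 (mod 8), (2|487) = +1. Now have (211|487).
Both 211 ≡ 3 and 487 ≡ 3 (mod 4), so reciprocity gives (211|487) = -(487|211). Reduce: 487 ≡ 65 (mod 211). Now have -(65|211).
65 ≡ 1 (mod 4), so quadratic reciprocity gives (65|211) = (211|65). Reduce: 211 ≡ 16 (mod 65). Now have -(16|65).
Factor out 2: 16 = 2^4. Since 65 ≡ 1 (mod 8), (2|65) = +1, and (2|65)^4 = +1. Now have -(1|65).
(1|65) = 1. Collecting the sign factors: -1.
The Legendre symbol is -1, so x^2 ≡ 974 (mod 5779) has no solution.

no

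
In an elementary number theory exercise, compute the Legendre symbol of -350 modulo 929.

-1

(-350/929)
  = (350/929)    [929 ≡ 1 mod 4 ⇒ (-1/929) = +1]
  = (175/929)    [929 ≡ 1 mod 8 ⇒ (2/929) = +1]
  = (929/175)    [QR: 929 ≡ 1 mod 4, sign kept]
  = (54/175)    [929 ≡ 54 mod 175]
  = (27/175)    [175 ≡ 7 mod 8 ⇒ (2/175) = +1]
  = -(175/27)    [QR: both ≡ 3 mod 4, sign flips]
  = -(13/27)    [175 ≡ 13 mod 27]
  = -(27/13)    [QR: 13 ≡ 1 mod 4, sign kept]
  = -(1/13)    [27 ≡ 1 mod 13]
  = -1    [(1/13) = 1]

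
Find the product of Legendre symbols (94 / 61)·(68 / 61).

By multiplicativity, (94·68 / 61) = (94 / 61)·(68 / 61).
First factor (94 / 61):
Reduce the numerator: 94 ≡ 33 (mod 61), so (94 / 61) = (33 / 61).
33 ≡ 1 (mod 4), so quadratic reciprocity gives (33 / 61) = (61 / 33). Reduce: 61 ≡ 28 (mod 33). Now have (28 / 33).
Factor out 2: 28 = 2^2·7. Since 33 ≡ 1 (mod 8), (2 / 33) = +1, and (2 / 33)^2 = +1. Now have (7 / 33).
33 ≡ 1 (mod 4), so quadratic reciprocity gives (7 / 33) = (33 / 7). Reduce: 33 ≡ 5 (mod 7). Now have (5 / 7).
5 ≡ 1 (mod 4), so quadratic reciprocity gives (5 / 7) = (7 / 5). Reduce: 7 ≡ 2 (mod 5). Now have (2 / 5).
Factor out 2: 2 = 2. Since 5 ≡ 5 (mod 8), (2 / 5) = -1. Now have -(1 / 5).
(1 / 5) = 1. Collecting the sign factors: -1.
Second factor (68 / 61):
Reduce the numerator: 68 ≡ 7 (mod 61), so (68 / 61) = (7 / 61).
61 ≡ 1 (mod 4), so quadratic reciprocity gives (7 / 61) = (61 / 7). Reduce: 61 ≡ 5 (mod 7). Now have (5 / 7).
5 ≡ 1 (mod 4), so quadratic reciprocity gives (5 / 7) = (7 / 5). Reduce: 7 ≡ 2 (mod 5). Now have (2 / 5).
Factor out 2: 2 = 2. Since 5 ≡ 5 (mod 8), (2 / 5) = -1. Now have -(1 / 5).
(1 / 5) = 1. Collecting the sign factors: -1.
Product: (-1)·(-1) = 1.

1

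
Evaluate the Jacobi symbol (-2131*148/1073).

0

By multiplicativity, (-2131·148/1073) = (-2131/1073)·(148/1073).
First factor (-2131/1073):
(-2131/1073)
  = (15/1073)    [-2131 ≡ 15 mod 1073]
  = (1073/15)    [QR: 1073 ≡ 1 mod 4, sign kept]
  = (8/15)    [1073 ≡ 8 mod 15]
  = (1/15)    [15 ≡ 7 mod 8 ⇒ (2/15)^3 = +1]
  = 1    [(1/15) = 1]
Second factor (148/1073):
(148/1073)
  = (37/1073)    [1073 ≡ 1 mod 8 ⇒ (2/1073)^2 = +1]
  = (1073/37)    [QR: 37 ≡ 1 mod 4, sign kept]
  = (0/37)    [1073 ≡ 0 mod 37]
  = 0    [numerator 0, gcd > 1]
Product: (1)·(0) = 0.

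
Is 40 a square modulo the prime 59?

Factor out 2: 40 = 2^3·5. Since 59 ≡ 3 (mod 8), (2/59) = -1, and (2/59)^3 = -1. Now have -(5/59).
5 ≡ 1 (mod 4), so quadratic reciprocity gives (5/59) = (59/5). Reduce: 59 ≡ 4 (mod 5). Now have -(4/5).
Factor out 2: 4 = 2^2. Since 5 ≡ 5 (mod 8), (2/5) = -1, and (2/5)^2 = +1. Now have -(1/5).
(1/5) = 1. Collecting the sign factors: -1.
The Legendre symbol is -1, so x^2 ≡ 40 (mod 59) has no solution.

no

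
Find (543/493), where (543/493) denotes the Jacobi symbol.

Reduce the numerator: 543 ≡ 50 (mod 493), so (543/493) = (50/493).
Factor out 2: 50 = 2·25. Since 493 ≡ 5 (mod 8), (2/493) = -1. Now have -(25/493).
25 ≡ 1 (mod 4), so quadratic reciprocity gives (25/493) = (493/25). Reduce: 493 ≡ 18 (mod 25). Now have -(18/25).
Factor out 2: 18 = 2·9. Since 25 ≡ 1 (mod 8), (2/25) = +1. Now have -(9/25).
9 ≡ 1 (mod 4), so quadratic reciprocity gives (9/25) = (25/9). Reduce: 25 ≡ 7 (mod 9). Now have -(7/9).
9 ≡ 1 (mod 4), so quadratic reciprocity gives (7/9) = (9/7). Reduce: 9 ≡ 2 (mod 7). Now have -(2/7).
Factor out 2: 2 = 2. Since 7 ≡ 7 (mod 8), (2/7) = +1. Now have -(1/7).
(1/7) = 1. Collecting the sign factors: -1.

-1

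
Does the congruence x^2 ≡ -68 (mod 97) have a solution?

no

Pull out -1: (-68/97) = (-1/97)·(68/97). Since 97 ≡ 1 (mod 4), (-1/97) = +1. Now have (68/97).
Factor out 2: 68 = 2^2·17. Since 97 ≡ 1 (mod 8), (2/97) = +1, and (2/97)^2 = +1. Now have (17/97).
17 ≡ 1 (mod 4), so quadratic reciprocity gives (17/97) = (97/17). Reduce: 97 ≡ 12 (mod 17). Now have (12/17).
Factor out 2: 12 = 2^2·3. Since 17 ≡ 1 (mod 8), (2/17) = +1, and (2/17)^2 = +1. Now have (3/17).
17 ≡ 1 (mod 4), so quadratic reciprocity gives (3/17) = (17/3). Reduce: 17 ≡ 2 (mod 3). Now have (2/3).
Factor out 2: 2 = 2. Since 3 ≡ 3 (mod 8), (2/3) = -1. Now have -(1/3).
(1/3) = 1. Collecting the sign factors: -1.
The Legendre symbol is -1, so x^2 ≡ -68 (mod 97) has no solution.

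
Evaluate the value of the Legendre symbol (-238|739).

Reduce the numerator: -238 ≡ 501 (mod 739), so (-238|739) = (501|739).
501 ≡ 1 (mod 4), so quadratic reciprocity gives (501|739) = (739|501). Reduce: 739 ≡ 238 (mod 501). Now have (238|501).
Factor out 2: 238 = 2·119. Since 501 ≡ 5 (mod 8), (2|501) = -1. Now have -(119|501).
501 ≡ 1 (mod 4), so quadratic reciprocity gives (119|501) = (501|119). Reduce: 501 ≡ 25 (mod 119). Now have -(25|119).
25 ≡ 1 (mod 4), so quadratic reciprocity gives (25|119) = (119|25). Reduce: 119 ≡ 19 (mod 25). Now have -(19|25).
25 ≡ 1 (mod 4), so quadratic reciprocity gives (19|25) = (25|19). Reduce: 25 ≡ 6 (mod 19). Now have -(6|19).
Factor out 2: 6 = 2·3. Since 19 ≡ 3 (mod 8), (2|19) = -1. Now have (3|19).
Both 3 ≡ 3 and 19 ≡ 3 (mod 4), so reciprocity gives (3|19) = -(19|3). Reduce: 19 ≡ 1 (mod 3). Now have -(1|3).
(1|3) = 1. Collecting the sign factors: -1.

-1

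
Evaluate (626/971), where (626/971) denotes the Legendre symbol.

Factor out 2: 626 = 2·313. Since 971 ≡ 3 (mod 8), (2/971) = -1. Now have -(313/971).
313 ≡ 1 (mod 4), so quadratic reciprocity gives (313/971) = (971/313). Reduce: 971 ≡ 32 (mod 313). Now have -(32/313).
Factor out 2: 32 = 2^5. Since 313 ≡ 1 (mod 8), (2/313) = +1, and (2/313)^5 = +1. Now have -(1/313).
(1/313) = 1. Collecting the sign factors: -1.

-1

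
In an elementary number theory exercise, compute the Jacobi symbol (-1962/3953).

Reduce the numerator: -1962 ≡ 1991 (mod 3953), so (-1962/3953) = (1991/3953).
3953 ≡ 1 (mod 4), so quadratic reciprocity gives (1991/3953) = (3953/1991). Reduce: 3953 ≡ 1962 (mod 1991). Now have (1962/1991).
Factor out 2: 1962 = 2·981. Since 1991 ≡ 7 (mod 8), (2/1991) = +1. Now have (981/1991).
981 ≡ 1 (mod 4), so quadratic reciprocity gives (981/1991) = (1991/981). Reduce: 1991 ≡ 29 (mod 981). Now have (29/981).
29 ≡ 1 (mod 4), so quadratic reciprocity gives (29/981) = (981/29). Reduce: 981 ≡ 24 (mod 29). Now have (24/29).
Factor out 2: 24 = 2^3·3. Since 29 ≡ 5 (mod 8), (2/29) = -1, and (2/29)^3 = -1. Now have -(3/29).
29 ≡ 1 (mod 4), so quadratic reciprocity gives (3/29) = (29/3). Reduce: 29 ≡ 2 (mod 3). Now have -(2/3).
Factor out 2: 2 = 2. Since 3 ≡ 3 (mod 8), (2/3) = -1. Now have (1/3).
(1/3) = 1. Collecting the sign factors: 1.

1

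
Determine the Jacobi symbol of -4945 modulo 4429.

0

(-4945|4429)
  = (4945|4429)    [4429 ≡ 1 mod 4 ⇒ (-1|4429) = +1]
  = (516|4429)    [4945 ≡ 516 mod 4429]
  = (129|4429)    [4429 ≡ 5 mod 8 ⇒ (2|4429)^2 = +1]
  = (4429|129)    [QR: 129 ≡ 1 mod 4, sign kept]
  = (43|129)    [4429 ≡ 43 mod 129]
  = (129|43)    [QR: 129 ≡ 1 mod 4, sign kept]
  = (0|43)    [129 ≡ 0 mod 43]
  = 0    [numerator 0, gcd > 1]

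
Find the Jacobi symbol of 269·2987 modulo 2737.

-1

By multiplicativity, (269·2987/2737) = (269/2737)·(2987/2737).
First factor (269/2737):
(269/2737)
  = (2737/269)    [QR: 269 ≡ 1 mod 4, sign kept]
  = (47/269)    [2737 ≡ 47 mod 269]
  = (269/47)    [QR: 269 ≡ 1 mod 4, sign kept]
  = (34/47)    [269 ≡ 34 mod 47]
  = (17/47)    [47 ≡ 7 mod 8 ⇒ (2/47) = +1]
  = (47/17)    [QR: 17 ≡ 1 mod 4, sign kept]
  = (13/17)    [47 ≡ 13 mod 17]
  = (17/13)    [QR: 13 ≡ 1 mod 4, sign kept]
  = (4/13)    [17 ≡ 4 mod 13]
  = (1/13)    [13 ≡ 5 mod 8 ⇒ (2/13)^2 = +1]
  = 1    [(1/13) = 1]
Second factor (2987/2737):
(2987/2737)
  = (250/2737)    [2987 ≡ 250 mod 2737]
  = (125/2737)    [2737 ≡ 1 mod 8 ⇒ (2/2737) = +1]
  = (2737/125)    [QR: 125 ≡ 1 mod 4, sign kept]
  = (112/125)    [2737 ≡ 112 mod 125]
  = (7/125)    [125 ≡ 5 mod 8 ⇒ (2/125)^4 = +1]
  = (125/7)    [QR: 125 ≡ 1 mod 4, sign kept]
  = (6/7)    [125 ≡ 6 mod 7]
  = (3/7)    [7 ≡ 7 mod 8 ⇒ (2/7) = +1]
  = -(7/3)    [QR: both ≡ 3 mod 4, sign flips]
  = -(1/3)    [7 ≡ 1 mod 3]
  = -1    [(1/3) = 1]
Product: (1)·(-1) = -1.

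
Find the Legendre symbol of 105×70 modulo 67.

By multiplicativity, (105·70 / 67) = (105 / 67)·(70 / 67).
First factor (105 / 67):
(105 / 67)
  = (38 / 67)    [105 ≡ 38 mod 67]
  = -(19 / 67)    [67 ≡ 3 mod 8 ⇒ (2 / 67) = -1]
  = (67 / 19)    [QR: both ≡ 3 mod 4, sign flips]
  = (10 / 19)    [67 ≡ 10 mod 19]
  = -(5 / 19)    [19 ≡ 3 mod 8 ⇒ (2 / 19) = -1]
  = -(19 / 5)    [QR: 5 ≡ 1 mod 4, sign kept]
  = -(4 / 5)    [19 ≡ 4 mod 5]
  = -(1 / 5)    [5 ≡ 5 mod 8 ⇒ (2 / 5)^2 = +1]
  = -1    [(1 / 5) = 1]
Second factor (70 / 67):
(70 / 67)
  = (3 / 67)    [70 ≡ 3 mod 67]
  = -(67 / 3)    [QR: both ≡ 3 mod 4, sign flips]
  = -(1 / 3)    [67 ≡ 1 mod 3]
  = -1    [(1 / 3) = 1]
Product: (-1)·(-1) = 1.

1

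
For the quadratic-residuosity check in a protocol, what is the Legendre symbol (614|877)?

1

(614|877)
  = -(307|877)    [877 ≡ 5 mod 8 ⇒ (2|877) = -1]
  = -(877|307)    [QR: 877 ≡ 1 mod 4, sign kept]
  = -(263|307)    [877 ≡ 263 mod 307]
  = (307|263)    [QR: both ≡ 3 mod 4, sign flips]
  = (44|263)    [307 ≡ 44 mod 263]
  = (11|263)    [263 ≡ 7 mod 8 ⇒ (2|263)^2 = +1]
  = -(263|11)    [QR: both ≡ 3 mod 4, sign flips]
  = -(10|11)    [263 ≡ 10 mod 11]
  = (5|11)    [11 ≡ 3 mod 8 ⇒ (2|11) = -1]
  = (11|5)    [QR: 5 ≡ 1 mod 4, sign kept]
  = (1|5)    [11 ≡ 1 mod 5]
  = 1    [(1|5) = 1]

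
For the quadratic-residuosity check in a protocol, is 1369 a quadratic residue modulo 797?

(1369|797)
  = (572|797)    [1369 ≡ 572 mod 797]
  = (143|797)    [797 ≡ 5 mod 8 ⇒ (2|797)^2 = +1]
  = (797|143)    [QR: 797 ≡ 1 mod 4, sign kept]
  = (82|143)    [797 ≡ 82 mod 143]
  = (41|143)    [143 ≡ 7 mod 8 ⇒ (2|143) = +1]
  = (143|41)    [QR: 41 ≡ 1 mod 4, sign kept]
  = (20|41)    [143 ≡ 20 mod 41]
  = (5|41)    [41 ≡ 1 mod 8 ⇒ (2|41)^2 = +1]
  = (41|5)    [QR: 5 ≡ 1 mod 4, sign kept]
  = (1|5)    [41 ≡ 1 mod 5]
  = 1    [(1|5) = 1]
(1369|797) = 1, and 797 is prime, so 1369 is a quadratic residue mod 797.

yes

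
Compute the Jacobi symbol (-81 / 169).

1

Pull out -1: (-81 / 169) = (-1 / 169)·(81 / 169). Since 169 ≡ 1 (mod 4), (-1 / 169) = +1. Now have (81 / 169).
81 ≡ 1 (mod 4), so quadratic reciprocity gives (81 / 169) = (169 / 81). Reduce: 169 ≡ 7 (mod 81). Now have (7 / 81).
81 ≡ 1 (mod 4), so quadratic reciprocity gives (7 / 81) = (81 / 7). Reduce: 81 ≡ 4 (mod 7). Now have (4 / 7).
Factor out 2: 4 = 2^2. Since 7 ≡ 7 (mod 8), (2 / 7) = +1, and (2 / 7)^2 = +1. Now have (1 / 7).
(1 / 7) = 1. Collecting the sign factors: 1.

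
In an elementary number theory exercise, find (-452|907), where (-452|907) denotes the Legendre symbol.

1

(-452|907)
  = (455|907)    [-452 ≡ 455 mod 907]
  = -(907|455)    [QR: both ≡ 3 mod 4, sign flips]
  = -(452|455)    [907 ≡ 452 mod 455]
  = -(113|455)    [455 ≡ 7 mod 8 ⇒ (2|455)^2 = +1]
  = -(455|113)    [QR: 113 ≡ 1 mod 4, sign kept]
  = -(3|113)    [455 ≡ 3 mod 113]
  = -(113|3)    [QR: 113 ≡ 1 mod 4, sign kept]
  = -(2|3)    [113 ≡ 2 mod 3]
  = (1|3)    [3 ≡ 3 mod 8 ⇒ (2|3) = -1]
  = 1    [(1|3) = 1]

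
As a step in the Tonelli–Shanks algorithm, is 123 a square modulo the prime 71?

Reduce the numerator: 123 ≡ 52 (mod 71), so (123|71) = (52|71).
Factor out 2: 52 = 2^2·13. Since 71 ≡ 7 (mod 8), (2|71) = +1, and (2|71)^2 = +1. Now have (13|71).
13 ≡ 1 (mod 4), so quadratic reciprocity gives (13|71) = (71|13). Reduce: 71 ≡ 6 (mod 13). Now have (6|13).
Factor out 2: 6 = 2·3. Since 13 ≡ 5 (mod 8), (2|13) = -1. Now have -(3|13).
13 ≡ 1 (mod 4), so quadratic reciprocity gives (3|13) = (13|3). Reduce: 13 ≡ 1 (mod 3). Now have -(1|3).
(1|3) = 1. Collecting the sign factors: -1.
The Legendre symbol is -1, so x^2 ≡ 123 (mod 71) has no solution.

no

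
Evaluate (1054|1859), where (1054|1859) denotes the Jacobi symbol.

1

Factor out 2: 1054 = 2·527. Since 1859 ≡ 3 (mod 8), (2|1859) = -1. Now have -(527|1859).
Both 527 ≡ 3 and 1859 ≡ 3 (mod 4), so reciprocity gives (527|1859) = -(1859|527). Reduce: 1859 ≡ 278 (mod 527). Now have (278|527).
Factor out 2: 278 = 2·139. Since 527 ≡ 7 (mod 8), (2|527) = +1. Now have (139|527).
Both 139 ≡ 3 and 527 ≡ 3 (mod 4), so reciprocity gives (139|527) = -(527|139). Reduce: 527 ≡ 110 (mod 139). Now have -(110|139).
Factor out 2: 110 = 2·55. Since 139 ≡ 3 (mod 8), (2|139) = -1. Now have (55|139).
Both 55 ≡ 3 and 139 ≡ 3 (mod 4), so reciprocity gives (55|139) = -(139|55). Reduce: 139 ≡ 29 (mod 55). Now have -(29|55).
29 ≡ 1 (mod 4), so quadratic reciprocity gives (29|55) = (55|29). Reduce: 55 ≡ 26 (mod 29). Now have -(26|29).
Factor out 2: 26 = 2·13. Since 29 ≡ 5 (mod 8), (2|29) = -1. Now have (13|29).
13 ≡ 1 (mod 4), so quadratic reciprocity gives (13|29) = (29|13). Reduce: 29 ≡ 3 (mod 13). Now have (3|13).
13 ≡ 1 (mod 4), so quadratic reciprocity gives (3|13) = (13|3). Reduce: 13 ≡ 1 (mod 3). Now have (1|3).
(1|3) = 1. Collecting the sign factors: 1.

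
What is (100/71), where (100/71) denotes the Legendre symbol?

1

(100/71)
  = (29/71)    [100 ≡ 29 mod 71]
  = (71/29)    [QR: 29 ≡ 1 mod 4, sign kept]
  = (13/29)    [71 ≡ 13 mod 29]
  = (29/13)    [QR: 13 ≡ 1 mod 4, sign kept]
  = (3/13)    [29 ≡ 3 mod 13]
  = (13/3)    [QR: 13 ≡ 1 mod 4, sign kept]
  = (1/3)    [13 ≡ 1 mod 3]
  = 1    [(1/3) = 1]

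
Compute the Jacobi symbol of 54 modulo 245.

1

(54/245)
  = -(27/245)    [245 ≡ 5 mod 8 ⇒ (2/245) = -1]
  = -(245/27)    [QR: 245 ≡ 1 mod 4, sign kept]
  = -(2/27)    [245 ≡ 2 mod 27]
  = (1/27)    [27 ≡ 3 mod 8 ⇒ (2/27) = -1]
  = 1    [(1/27) = 1]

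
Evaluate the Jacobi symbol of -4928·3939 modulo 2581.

-1

By multiplicativity, (-4928·3939 / 2581) = (-4928 / 2581)·(3939 / 2581).
First factor (-4928 / 2581):
Pull out -1: (-4928 / 2581) = (-1 / 2581)·(4928 / 2581). Since 2581 ≡ 1 (mod 4), (-1 / 2581) = +1. Now have (4928 / 2581).
Reduce the numerator: 4928 ≡ 2347 (mod 2581), so (4928 / 2581) = (2347 / 2581).
2581 ≡ 1 (mod 4), so quadratic reciprocity gives (2347 / 2581) = (2581 / 2347). Reduce: 2581 ≡ 234 (mod 2347). Now have (234 / 2347).
Factor out 2: 234 = 2·117. Since 2347 ≡ 3 (mod 8), (2 / 2347) = -1. Now have -(117 / 2347).
117 ≡ 1 (mod 4), so quadratic reciprocity gives (117 / 2347) = (2347 / 117). Reduce: 2347 ≡ 7 (mod 117). Now have -(7 / 117).
117 ≡ 1 (mod 4), so quadratic reciprocity gives (7 / 117) = (117 / 7). Reduce: 117 ≡ 5 (mod 7). Now have -(5 / 7).
5 ≡ 1 (mod 4), so quadratic reciprocity gives (5 / 7) = (7 / 5). Reduce: 7 ≡ 2 (mod 5). Now have -(2 / 5).
Factor out 2: 2 = 2. Since 5 ≡ 5 (mod 8), (2 / 5) = -1. Now have (1 / 5).
(1 / 5) = 1. Collecting the sign factors: 1.
Second factor (3939 / 2581):
Reduce the numerator: 3939 ≡ 1358 (mod 2581), so (3939 / 2581) = (1358 / 2581).
Factor out 2: 1358 = 2·679. Since 2581 ≡ 5 (mod 8), (2 / 2581) = -1. Now have -(679 / 2581).
2581 ≡ 1 (mod 4), so quadratic reciprocity gives (679 / 2581) = (2581 / 679). Reduce: 2581 ≡ 544 (mod 679). Now have -(544 / 679).
Factor out 2: 544 = 2^5·17. Since 679 ≡ 7 (mod 8), (2 / 679) = +1, and (2 / 679)^5 = +1. Now have -(17 / 679).
17 ≡ 1 (mod 4), so quadratic reciprocity gives (17 / 679) = (679 / 17). Reduce: 679 ≡ 16 (mod 17). Now have -(16 / 17).
Factor out 2: 16 = 2^4. Since 17 ≡ 1 (mod 8), (2 / 17) = +1, and (2 / 17)^4 = +1. Now have -(1 / 17).
(1 / 17) = 1. Collecting the sign factors: -1.
Product: (1)·(-1) = -1.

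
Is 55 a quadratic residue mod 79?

(55|79)
  = -(79|55)    [QR: both ≡ 3 mod 4, sign flips]
  = -(24|55)    [79 ≡ 24 mod 55]
  = -(3|55)    [55 ≡ 7 mod 8 ⇒ (2|55)^3 = +1]
  = (55|3)    [QR: both ≡ 3 mod 4, sign flips]
  = (1|3)    [55 ≡ 1 mod 3]
  = 1    [(1|3) = 1]
(55|79) = 1, and 79 is prime, so 55 is a quadratic residue mod 79.

yes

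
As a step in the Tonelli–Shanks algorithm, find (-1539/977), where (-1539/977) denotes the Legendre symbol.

-1

(-1539/977)
  = (415/977)    [-1539 ≡ 415 mod 977]
  = (977/415)    [QR: 977 ≡ 1 mod 4, sign kept]
  = (147/415)    [977 ≡ 147 mod 415]
  = -(415/147)    [QR: both ≡ 3 mod 4, sign flips]
  = -(121/147)    [415 ≡ 121 mod 147]
  = -(147/121)    [QR: 121 ≡ 1 mod 4, sign kept]
  = -(26/121)    [147 ≡ 26 mod 121]
  = -(13/121)    [121 ≡ 1 mod 8 ⇒ (2/121) = +1]
  = -(121/13)    [QR: 13 ≡ 1 mod 4, sign kept]
  = -(4/13)    [121 ≡ 4 mod 13]
  = -(1/13)    [13 ≡ 5 mod 8 ⇒ (2/13)^2 = +1]
  = -1    [(1/13) = 1]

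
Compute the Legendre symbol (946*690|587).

By multiplicativity, (946·690|587) = (946|587)·(690|587).
First factor (946|587):
Reduce the numerator: 946 ≡ 359 (mod 587), so (946|587) = (359|587).
Both 359 ≡ 3 and 587 ≡ 3 (mod 4), so reciprocity gives (359|587) = -(587|359). Reduce: 587 ≡ 228 (mod 359). Now have -(228|359).
Factor out 2: 228 = 2^2·57. Since 359 ≡ 7 (mod 8), (2|359) = +1, and (2|359)^2 = +1. Now have -(57|359).
57 ≡ 1 (mod 4), so quadratic reciprocity gives (57|359) = (359|57). Reduce: 359 ≡ 17 (mod 57). Now have -(17|57).
17 ≡ 1 (mod 4), so quadratic reciprocity gives (17|57) = (57|17). Reduce: 57 ≡ 6 (mod 17). Now have -(6|17).
Factor out 2: 6 = 2·3. Since 17 ≡ 1 (mod 8), (2|17) = +1. Now have -(3|17).
17 ≡ 1 (mod 4), so quadratic reciprocity gives (3|17) = (17|3). Reduce: 17 ≡ 2 (mod 3). Now have -(2|3).
Factor out 2: 2 = 2. Since 3 ≡ 3 (mod 8), (2|3) = -1. Now have (1|3).
(1|3) = 1. Collecting the sign factors: 1.
Second factor (690|587):
Reduce the numerator: 690 ≡ 103 (mod 587), so (690|587) = (103|587).
Both 103 ≡ 3 and 587 ≡ 3 (mod 4), so reciprocity gives (103|587) = -(587|103). Reduce: 587 ≡ 72 (mod 103). Now have -(72|103).
Factor out 2: 72 = 2^3·9. Since 103 ≡ 7 (mod 8), (2|103) = +1, and (2|103)^3 = +1. Now have -(9|103).
9 ≡ 1 (mod 4), so quadratic reciprocity gives (9|103) = (103|9). Reduce: 103 ≡ 4 (mod 9). Now have -(4|9).
Factor out 2: 4 = 2^2. Since 9 ≡ 1 (mod 8), (2|9) = +1, and (2|9)^2 = +1. Now have -(1|9).
(1|9) = 1. Collecting the sign factors: -1.
Product: (1)·(-1) = -1.

-1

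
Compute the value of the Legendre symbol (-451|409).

(-451|409)
  = (367|409)    [-451 ≡ 367 mod 409]
  = (409|367)    [QR: 409 ≡ 1 mod 4, sign kept]
  = (42|367)    [409 ≡ 42 mod 367]
  = (21|367)    [367 ≡ 7 mod 8 ⇒ (2|367) = +1]
  = (367|21)    [QR: 21 ≡ 1 mod 4, sign kept]
  = (10|21)    [367 ≡ 10 mod 21]
  = -(5|21)    [21 ≡ 5 mod 8 ⇒ (2|21) = -1]
  = -(21|5)    [QR: 5 ≡ 1 mod 4, sign kept]
  = -(1|5)    [21 ≡ 1 mod 5]
  = -1    [(1|5) = 1]

-1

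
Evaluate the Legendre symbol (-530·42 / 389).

By multiplicativity, (-530·42 / 389) = (-530 / 389)·(42 / 389).
First factor (-530 / 389):
(-530 / 389)
  = (248 / 389)    [-530 ≡ 248 mod 389]
  = -(31 / 389)    [389 ≡ 5 mod 8 ⇒ (2 / 389)^3 = -1]
  = -(389 / 31)    [QR: 389 ≡ 1 mod 4, sign kept]
  = -(17 / 31)    [389 ≡ 17 mod 31]
  = -(31 / 17)    [QR: 17 ≡ 1 mod 4, sign kept]
  = -(14 / 17)    [31 ≡ 14 mod 17]
  = -(7 / 17)    [17 ≡ 1 mod 8 ⇒ (2 / 17) = +1]
  = -(17 / 7)    [QR: 17 ≡ 1 mod 4, sign kept]
  = -(3 / 7)    [17 ≡ 3 mod 7]
  = (7 / 3)    [QR: both ≡ 3 mod 4, sign flips]
  = (1 / 3)    [7 ≡ 1 mod 3]
  = 1    [(1 / 3) = 1]
Second factor (42 / 389):
(42 / 389)
  = -(21 / 389)    [389 ≡ 5 mod 8 ⇒ (2 / 389) = -1]
  = -(389 / 21)    [QR: 21 ≡ 1 mod 4, sign kept]
  = -(11 / 21)    [389 ≡ 11 mod 21]
  = -(21 / 11)    [QR: 21 ≡ 1 mod 4, sign kept]
  = -(10 / 11)    [21 ≡ 10 mod 11]
  = (5 / 11)    [11 ≡ 3 mod 8 ⇒ (2 / 11) = -1]
  = (11 / 5)    [QR: 5 ≡ 1 mod 4, sign kept]
  = (1 / 5)    [11 ≡ 1 mod 5]
  = 1    [(1 / 5) = 1]
Product: (1)·(1) = 1.

1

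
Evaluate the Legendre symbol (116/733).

-1

(116/733)
  = (29/733)    [733 ≡ 5 mod 8 ⇒ (2/733)^2 = +1]
  = (733/29)    [QR: 29 ≡ 1 mod 4, sign kept]
  = (8/29)    [733 ≡ 8 mod 29]
  = -(1/29)    [29 ≡ 5 mod 8 ⇒ (2/29)^3 = -1]
  = -1    [(1/29) = 1]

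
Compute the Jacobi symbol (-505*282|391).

1

By multiplicativity, (-505·282|391) = (-505|391)·(282|391).
First factor (-505|391):
(-505|391)
  = (277|391)    [-505 ≡ 277 mod 391]
  = (391|277)    [QR: 277 ≡ 1 mod 4, sign kept]
  = (114|277)    [391 ≡ 114 mod 277]
  = -(57|277)    [277 ≡ 5 mod 8 ⇒ (2|277) = -1]
  = -(277|57)    [QR: 57 ≡ 1 mod 4, sign kept]
  = -(49|57)    [277 ≡ 49 mod 57]
  = -(57|49)    [QR: 49 ≡ 1 mod 4, sign kept]
  = -(8|49)    [57 ≡ 8 mod 49]
  = -(1|49)    [49 ≡ 1 mod 8 ⇒ (2|49)^3 = +1]
  = -1    [(1|49) = 1]
Second factor (282|391):
(282|391)
  = (141|391)    [391 ≡ 7 mod 8 ⇒ (2|391) = +1]
  = (391|141)    [QR: 141 ≡ 1 mod 4, sign kept]
  = (109|141)    [391 ≡ 109 mod 141]
  = (141|109)    [QR: 109 ≡ 1 mod 4, sign kept]
  = (32|109)    [141 ≡ 32 mod 109]
  = -(1|109)    [109 ≡ 5 mod 8 ⇒ (2|109)^5 = -1]
  = -1    [(1|109) = 1]
Product: (-1)·(-1) = 1.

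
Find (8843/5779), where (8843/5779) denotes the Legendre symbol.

(8843/5779)
  = (3064/5779)    [8843 ≡ 3064 mod 5779]
  = -(383/5779)    [5779 ≡ 3 mod 8 ⇒ (2/5779)^3 = -1]
  = (5779/383)    [QR: both ≡ 3 mod 4, sign flips]
  = (34/383)    [5779 ≡ 34 mod 383]
  = (17/383)    [383 ≡ 7 mod 8 ⇒ (2/383) = +1]
  = (383/17)    [QR: 17 ≡ 1 mod 4, sign kept]
  = (9/17)    [383 ≡ 9 mod 17]
  = (17/9)    [QR: 9 ≡ 1 mod 4, sign kept]
  = (8/9)    [17 ≡ 8 mod 9]
  = (1/9)    [9 ≡ 1 mod 8 ⇒ (2/9)^3 = +1]
  = 1    [(1/9) = 1]

1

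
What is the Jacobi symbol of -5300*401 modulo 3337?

1

By multiplicativity, (-5300·401|3337) = (-5300|3337)·(401|3337).
First factor (-5300|3337):
Reduce the numerator: -5300 ≡ 1374 (mod 3337), so (-5300|3337) = (1374|3337).
Factor out 2: 1374 = 2·687. Since 3337 ≡ 1 (mod 8), (2|3337) = +1. Now have (687|3337).
3337 ≡ 1 (mod 4), so quadratic reciprocity gives (687|3337) = (3337|687). Reduce: 3337 ≡ 589 (mod 687). Now have (589|687).
589 ≡ 1 (mod 4), so quadratic reciprocity gives (589|687) = (687|589). Reduce: 687 ≡ 98 (mod 589). Now have (98|589).
Factor out 2: 98 = 2·49. Since 589 ≡ 5 (mod 8), (2|589) = -1. Now have -(49|589).
49 ≡ 1 (mod 4), so quadratic reciprocity gives (49|589) = (589|49). Reduce: 589 ≡ 1 (mod 49). Now have -(1|49).
(1|49) = 1. Collecting the sign factors: -1.
Second factor (401|3337):
401 ≡ 1 (mod 4), so quadratic reciprocity gives (401|3337) = (3337|401). Reduce: 3337 ≡ 129 (mod 401). Now have (129|401).
129 ≡ 1 (mod 4), so quadratic reciprocity gives (129|401) = (401|129). Reduce: 401 ≡ 14 (mod 129). Now have (14|129).
Factor out 2: 14 = 2·7. Since 129 ≡ 1 (mod 8), (2|129) = +1. Now have (7|129).
129 ≡ 1 (mod 4), so quadratic reciprocity gives (7|129) = (129|7). Reduce: 129 ≡ 3 (mod 7). Now have (3|7).
Both 3 ≡ 3 and 7 ≡ 3 (mod 4), so reciprocity gives (3|7) = -(7|3). Reduce: 7 ≡ 1 (mod 3). Now have -(1|3).
(1|3) = 1. Collecting the sign factors: -1.
Product: (-1)·(-1) = 1.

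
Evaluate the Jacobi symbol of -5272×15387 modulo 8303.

0

By multiplicativity, (-5272·15387|8303) = (-5272|8303)·(15387|8303).
First factor (-5272|8303):
Reduce the numerator: -5272 ≡ 3031 (mod 8303), so (-5272|8303) = (3031|8303).
Both 3031 ≡ 3 and 8303 ≡ 3 (mod 4), so reciprocity gives (3031|8303) = -(8303|3031). Reduce: 8303 ≡ 2241 (mod 3031). Now have -(2241|3031).
2241 ≡ 1 (mod 4), so quadratic reciprocity gives (2241|3031) = (3031|2241). Reduce: 3031 ≡ 790 (mod 2241). Now have -(790|2241).
Factor out 2: 790 = 2·395. Since 2241 ≡ 1 (mod 8), (2|2241) = +1. Now have -(395|2241).
2241 ≡ 1 (mod 4), so quadratic reciprocity gives (395|2241) = (2241|395). Reduce: 2241 ≡ 266 (mod 395). Now have -(266|395).
Factor out 2: 266 = 2·133. Since 395 ≡ 3 (mod 8), (2|395) = -1. Now have (133|395).
133 ≡ 1 (mod 4), so quadratic reciprocity gives (133|395) = (395|133). Reduce: 395 ≡ 129 (mod 133). Now have (129|133).
129 ≡ 1 (mod 4), so quadratic reciprocity gives (129|133) = (133|129). Reduce: 133 ≡ 4 (mod 129). Now have (4|129).
Factor out 2: 4 = 2^2. Since 129 ≡ 1 (mod 8), (2|129) = +1, and (2|129)^2 = +1. Now have (1|129).
(1|129) = 1. Collecting the sign factors: 1.
Second factor (15387|8303):
Reduce the numerator: 15387 ≡ 7084 (mod 8303), so (15387|8303) = (7084|8303).
Factor out 2: 7084 = 2^2·1771. Since 8303 ≡ 7 (mod 8), (2|8303) = +1, and (2|8303)^2 = +1. Now have (1771|8303).
Both 1771 ≡ 3 and 8303 ≡ 3 (mod 4), so reciprocity gives (1771|8303) = -(8303|1771). Reduce: 8303 ≡ 1219 (mod 1771). Now have -(1219|1771).
Both 1219 ≡ 3 and 1771 ≡ 3 (mod 4), so reciprocity gives (1219|1771) = -(1771|1219). Reduce: 1771 ≡ 552 (mod 1219). Now have (552|1219).
Factor out 2: 552 = 2^3·69. Since 1219 ≡ 3 (mod 8), (2|1219) = -1, and (2|1219)^3 = -1. Now have -(69|1219).
69 ≡ 1 (mod 4), so quadratic reciprocity gives (69|1219) = (1219|69). Reduce: 1219 ≡ 46 (mod 69). Now have -(46|69).
Factor out 2: 46 = 2·23. Since 69 ≡ 5 (mod 8), (2|69) = -1. Now have (23|69).
69 ≡ 1 (mod 4), so quadratic reciprocity gives (23|69) = (69|23). Reduce: 69 ≡ 0 (mod 23). Now have (0|23).
The numerator is now 0 with denominator 23 > 1: the symbol is 0.
Product: (1)·(0) = 0.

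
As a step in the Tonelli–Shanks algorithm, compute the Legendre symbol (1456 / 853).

1

(1456 / 853)
  = (603 / 853)    [1456 ≡ 603 mod 853]
  = (853 / 603)    [QR: 853 ≡ 1 mod 4, sign kept]
  = (250 / 603)    [853 ≡ 250 mod 603]
  = -(125 / 603)    [603 ≡ 3 mod 8 ⇒ (2 / 603) = -1]
  = -(603 / 125)    [QR: 125 ≡ 1 mod 4, sign kept]
  = -(103 / 125)    [603 ≡ 103 mod 125]
  = -(125 / 103)    [QR: 125 ≡ 1 mod 4, sign kept]
  = -(22 / 103)    [125 ≡ 22 mod 103]
  = -(11 / 103)    [103 ≡ 7 mod 8 ⇒ (2 / 103) = +1]
  = (103 / 11)    [QR: both ≡ 3 mod 4, sign flips]
  = (4 / 11)    [103 ≡ 4 mod 11]
  = (1 / 11)    [11 ≡ 3 mod 8 ⇒ (2 / 11)^2 = +1]
  = 1    [(1 / 11) = 1]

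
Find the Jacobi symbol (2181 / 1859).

1

(2181 / 1859)
  = (322 / 1859)    [2181 ≡ 322 mod 1859]
  = -(161 / 1859)    [1859 ≡ 3 mod 8 ⇒ (2 / 1859) = -1]
  = -(1859 / 161)    [QR: 161 ≡ 1 mod 4, sign kept]
  = -(88 / 161)    [1859 ≡ 88 mod 161]
  = -(11 / 161)    [161 ≡ 1 mod 8 ⇒ (2 / 161)^3 = +1]
  = -(161 / 11)    [QR: 161 ≡ 1 mod 4, sign kept]
  = -(7 / 11)    [161 ≡ 7 mod 11]
  = (11 / 7)    [QR: both ≡ 3 mod 4, sign flips]
  = (4 / 7)    [11 ≡ 4 mod 7]
  = (1 / 7)    [7 ≡ 7 mod 8 ⇒ (2 / 7)^2 = +1]
  = 1    [(1 / 7) = 1]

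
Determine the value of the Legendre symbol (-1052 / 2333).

-1

Pull out -1: (-1052 / 2333) = (-1 / 2333)·(1052 / 2333). Since 2333 ≡ 1 (mod 4), (-1 / 2333) = +1. Now have (1052 / 2333).
Factor out 2: 1052 = 2^2·263. Since 2333 ≡ 5 (mod 8), (2 / 2333) = -1, and (2 / 2333)^2 = +1. Now have (263 / 2333).
2333 ≡ 1 (mod 4), so quadratic reciprocity gives (263 / 2333) = (2333 / 263). Reduce: 2333 ≡ 229 (mod 263). Now have (229 / 263).
229 ≡ 1 (mod 4), so quadratic reciprocity gives (229 / 263) = (263 / 229). Reduce: 263 ≡ 34 (mod 229). Now have (34 / 229).
Factor out 2: 34 = 2·17. Since 229 ≡ 5 (mod 8), (2 / 229) = -1. Now have -(17 / 229).
17 ≡ 1 (mod 4), so quadratic reciprocity gives (17 / 229) = (229 / 17). Reduce: 229 ≡ 8 (mod 17). Now have -(8 / 17).
Factor out 2: 8 = 2^3. Since 17 ≡ 1 (mod 8), (2 / 17) = +1, and (2 / 17)^3 = +1. Now have -(1 / 17).
(1 / 17) = 1. Collecting the sign factors: -1.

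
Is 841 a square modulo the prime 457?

(841|457)
  = (384|457)    [841 ≡ 384 mod 457]
  = (3|457)    [457 ≡ 1 mod 8 ⇒ (2|457)^7 = +1]
  = (457|3)    [QR: 457 ≡ 1 mod 4, sign kept]
  = (1|3)    [457 ≡ 1 mod 3]
  = 1    [(1|3) = 1]
(841|457) = 1, and 457 is prime, so 841 is a quadratic residue mod 457.

yes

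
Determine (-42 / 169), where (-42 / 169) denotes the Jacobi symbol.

Reduce the numerator: -42 ≡ 127 (mod 169), so (-42 / 169) = (127 / 169).
169 ≡ 1 (mod 4), so quadratic reciprocity gives (127 / 169) = (169 / 127). Reduce: 169 ≡ 42 (mod 127). Now have (42 / 127).
Factor out 2: 42 = 2·21. Since 127 ≡ 7 (mod 8), (2 / 127) = +1. Now have (21 / 127).
21 ≡ 1 (mod 4), so quadratic reciprocity gives (21 / 127) = (127 / 21). Reduce: 127 ≡ 1 (mod 21). Now have (1 / 21).
(1 / 21) = 1. Collecting the sign factors: 1.

1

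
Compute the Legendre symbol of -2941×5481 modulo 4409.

-1

By multiplicativity, (-2941·5481/4409) = (-2941/4409)·(5481/4409).
First factor (-2941/4409):
(-2941/4409)
  = (1468/4409)    [-2941 ≡ 1468 mod 4409]
  = (367/4409)    [4409 ≡ 1 mod 8 ⇒ (2/4409)^2 = +1]
  = (4409/367)    [QR: 4409 ≡ 1 mod 4, sign kept]
  = (5/367)    [4409 ≡ 5 mod 367]
  = (367/5)    [QR: 5 ≡ 1 mod 4, sign kept]
  = (2/5)    [367 ≡ 2 mod 5]
  = -(1/5)    [5 ≡ 5 mod 8 ⇒ (2/5) = -1]
  = -1    [(1/5) = 1]
Second factor (5481/4409):
(5481/4409)
  = (1072/4409)    [5481 ≡ 1072 mod 4409]
  = (67/4409)    [4409 ≡ 1 mod 8 ⇒ (2/4409)^4 = +1]
  = (4409/67)    [QR: 4409 ≡ 1 mod 4, sign kept]
  = (54/67)    [4409 ≡ 54 mod 67]
  = -(27/67)    [67 ≡ 3 mod 8 ⇒ (2/67) = -1]
  = (67/27)    [QR: both ≡ 3 mod 4, sign flips]
  = (13/27)    [67 ≡ 13 mod 27]
  = (27/13)    [QR: 13 ≡ 1 mod 4, sign kept]
  = (1/13)    [27 ≡ 1 mod 13]
  = 1    [(1/13) = 1]
Product: (-1)·(1) = -1.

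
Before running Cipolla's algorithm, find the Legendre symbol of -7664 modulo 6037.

Reduce the numerator: -7664 ≡ 4410 (mod 6037), so (-7664/6037) = (4410/6037).
Factor out 2: 4410 = 2·2205. Since 6037 ≡ 5 (mod 8), (2/6037) = -1. Now have -(2205/6037).
2205 ≡ 1 (mod 4), so quadratic reciprocity gives (2205/6037) = (6037/2205). Reduce: 6037 ≡ 1627 (mod 2205). Now have -(1627/2205).
2205 ≡ 1 (mod 4), so quadratic reciprocity gives (1627/2205) = (2205/1627). Reduce: 2205 ≡ 578 (mod 1627). Now have -(578/1627).
Factor out 2: 578 = 2·289. Since 1627 ≡ 3 (mod 8), (2/1627) = -1. Now have (289/1627).
289 ≡ 1 (mod 4), so quadratic reciprocity gives (289/1627) = (1627/289). Reduce: 1627 ≡ 182 (mod 289). Now have (182/289).
Factor out 2: 182 = 2·91. Since 289 ≡ 1 (mod 8), (2/289) = +1. Now have (91/289).
289 ≡ 1 (mod 4), so quadratic reciprocity gives (91/289) = (289/91). Reduce: 289 ≡ 16 (mod 91). Now have (16/91).
Factor out 2: 16 = 2^4. Since 91 ≡ 3 (mod 8), (2/91) = -1, and (2/91)^4 = +1. Now have (1/91).
(1/91) = 1. Collecting the sign factors: 1.

1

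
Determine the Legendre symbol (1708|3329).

-1

(1708|3329)
  = (427|3329)    [3329 ≡ 1 mod 8 ⇒ (2|3329)^2 = +1]
  = (3329|427)    [QR: 3329 ≡ 1 mod 4, sign kept]
  = (340|427)    [3329 ≡ 340 mod 427]
  = (85|427)    [427 ≡ 3 mod 8 ⇒ (2|427)^2 = +1]
  = (427|85)    [QR: 85 ≡ 1 mod 4, sign kept]
  = (2|85)    [427 ≡ 2 mod 85]
  = -(1|85)    [85 ≡ 5 mod 8 ⇒ (2|85) = -1]
  = -1    [(1|85) = 1]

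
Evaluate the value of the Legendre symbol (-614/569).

Reduce the numerator: -614 ≡ 524 (mod 569), so (-614/569) = (524/569).
Factor out 2: 524 = 2^2·131. Since 569 ≡ 1 (mod 8), (2/569) = +1, and (2/569)^2 = +1. Now have (131/569).
569 ≡ 1 (mod 4), so quadratic reciprocity gives (131/569) = (569/131). Reduce: 569 ≡ 45 (mod 131). Now have (45/131).
45 ≡ 1 (mod 4), so quadratic reciprocity gives (45/131) = (131/45). Reduce: 131 ≡ 41 (mod 45). Now have (41/45).
41 ≡ 1 (mod 4), so quadratic reciprocity gives (41/45) = (45/41). Reduce: 45 ≡ 4 (mod 41). Now have (4/41).
Factor out 2: 4 = 2^2. Since 41 ≡ 1 (mod 8), (2/41) = +1, and (2/41)^2 = +1. Now have (1/41).
(1/41) = 1. Collecting the sign factors: 1.

1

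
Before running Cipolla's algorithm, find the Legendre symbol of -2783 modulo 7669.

Reduce the numerator: -2783 ≡ 4886 (mod 7669), so (-2783/7669) = (4886/7669).
Factor out 2: 4886 = 2·2443. Since 7669 ≡ 5 (mod 8), (2/7669) = -1. Now have -(2443/7669).
7669 ≡ 1 (mod 4), so quadratic reciprocity gives (2443/7669) = (7669/2443). Reduce: 7669 ≡ 340 (mod 2443). Now have -(340/2443).
Factor out 2: 340 = 2^2·85. Since 2443 ≡ 3 (mod 8), (2/2443) = -1, and (2/2443)^2 = +1. Now have -(85/2443).
85 ≡ 1 (mod 4), so quadratic reciprocity gives (85/2443) = (2443/85). Reduce: 2443 ≡ 63 (mod 85). Now have -(63/85).
85 ≡ 1 (mod 4), so quadratic reciprocity gives (63/85) = (85/63). Reduce: 85 ≡ 22 (mod 63). Now have -(22/63).
Factor out 2: 22 = 2·11. Since 63 ≡ 7 (mod 8), (2/63) = +1. Now have -(11/63).
Both 11 ≡ 3 and 63 ≡ 3 (mod 4), so reciprocity gives (11/63) = -(63/11). Reduce: 63 ≡ 8 (mod 11). Now have (8/11).
Factor out 2: 8 = 2^3. Since 11 ≡ 3 (mod 8), (2/11) = -1, and (2/11)^3 = -1. Now have -(1/11).
(1/11) = 1. Collecting the sign factors: -1.

-1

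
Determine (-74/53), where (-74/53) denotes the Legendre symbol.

(-74/53)
  = (32/53)    [-74 ≡ 32 mod 53]
  = -(1/53)    [53 ≡ 5 mod 8 ⇒ (2/53)^5 = -1]
  = -1    [(1/53) = 1]

-1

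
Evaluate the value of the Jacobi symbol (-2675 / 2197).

1

(-2675 / 2197)
  = (1719 / 2197)    [-2675 ≡ 1719 mod 2197]
  = (2197 / 1719)    [QR: 2197 ≡ 1 mod 4, sign kept]
  = (478 / 1719)    [2197 ≡ 478 mod 1719]
  = (239 / 1719)    [1719 ≡ 7 mod 8 ⇒ (2 / 1719) = +1]
  = -(1719 / 239)    [QR: both ≡ 3 mod 4, sign flips]
  = -(46 / 239)    [1719 ≡ 46 mod 239]
  = -(23 / 239)    [239 ≡ 7 mod 8 ⇒ (2 / 239) = +1]
  = (239 / 23)    [QR: both ≡ 3 mod 4, sign flips]
  = (9 / 23)    [239 ≡ 9 mod 23]
  = (23 / 9)    [QR: 9 ≡ 1 mod 4, sign kept]
  = (5 / 9)    [23 ≡ 5 mod 9]
  = (9 / 5)    [QR: 5 ≡ 1 mod 4, sign kept]
  = (4 / 5)    [9 ≡ 4 mod 5]
  = (1 / 5)    [5 ≡ 5 mod 8 ⇒ (2 / 5)^2 = +1]
  = 1    [(1 / 5) = 1]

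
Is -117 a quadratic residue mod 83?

(-117/83)
  = (49/83)    [-117 ≡ 49 mod 83]
  = (83/49)    [QR: 49 ≡ 1 mod 4, sign kept]
  = (34/49)    [83 ≡ 34 mod 49]
  = (17/49)    [49 ≡ 1 mod 8 ⇒ (2/49) = +1]
  = (49/17)    [QR: 17 ≡ 1 mod 4, sign kept]
  = (15/17)    [49 ≡ 15 mod 17]
  = (17/15)    [QR: 17 ≡ 1 mod 4, sign kept]
  = (2/15)    [17 ≡ 2 mod 15]
  = (1/15)    [15 ≡ 7 mod 8 ⇒ (2/15) = +1]
  = 1    [(1/15) = 1]
The Legendre symbol is 1, so x^2 ≡ -117 (mod 83) has solution.

yes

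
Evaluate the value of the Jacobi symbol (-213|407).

Reduce the numerator: -213 ≡ 194 (mod 407), so (-213|407) = (194|407).
Factor out 2: 194 = 2·97. Since 407 ≡ 7 (mod 8), (2|407) = +1. Now have (97|407).
97 ≡ 1 (mod 4), so quadratic reciprocity gives (97|407) = (407|97). Reduce: 407 ≡ 19 (mod 97). Now have (19|97).
97 ≡ 1 (mod 4), so quadratic reciprocity gives (19|97) = (97|19). Reduce: 97 ≡ 2 (mod 19). Now have (2|19).
Factor out 2: 2 = 2. Since 19 ≡ 3 (mod 8), (2|19) = -1. Now have -(1|19).
(1|19) = 1. Collecting the sign factors: -1.

-1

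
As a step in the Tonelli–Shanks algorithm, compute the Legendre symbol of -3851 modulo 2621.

-1

(-3851 / 2621)
  = (1391 / 2621)    [-3851 ≡ 1391 mod 2621]
  = (2621 / 1391)    [QR: 2621 ≡ 1 mod 4, sign kept]
  = (1230 / 1391)    [2621 ≡ 1230 mod 1391]
  = (615 / 1391)    [1391 ≡ 7 mod 8 ⇒ (2 / 1391) = +1]
  = -(1391 / 615)    [QR: both ≡ 3 mod 4, sign flips]
  = -(161 / 615)    [1391 ≡ 161 mod 615]
  = -(615 / 161)    [QR: 161 ≡ 1 mod 4, sign kept]
  = -(132 / 161)    [615 ≡ 132 mod 161]
  = -(33 / 161)    [161 ≡ 1 mod 8 ⇒ (2 / 161)^2 = +1]
  = -(161 / 33)    [QR: 33 ≡ 1 mod 4, sign kept]
  = -(29 / 33)    [161 ≡ 29 mod 33]
  = -(33 / 29)    [QR: 29 ≡ 1 mod 4, sign kept]
  = -(4 / 29)    [33 ≡ 4 mod 29]
  = -(1 / 29)    [29 ≡ 5 mod 8 ⇒ (2 / 29)^2 = +1]
  = -1    [(1 / 29) = 1]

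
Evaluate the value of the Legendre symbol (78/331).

-1

Factor out 2: 78 = 2·39. Since 331 ≡ 3 (mod 8), (2/331) = -1. Now have -(39/331).
Both 39 ≡ 3 and 331 ≡ 3 (mod 4), so reciprocity gives (39/331) = -(331/39). Reduce: 331 ≡ 19 (mod 39). Now have (19/39).
Both 19 ≡ 3 and 39 ≡ 3 (mod 4), so reciprocity gives (19/39) = -(39/19). Reduce: 39 ≡ 1 (mod 19). Now have -(1/19).
(1/19) = 1. Collecting the sign factors: -1.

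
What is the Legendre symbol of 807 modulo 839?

Both 807 ≡ 3 and 839 ≡ 3 (mod 4), so reciprocity gives (807/839) = -(839/807). Reduce: 839 ≡ 32 (mod 807). Now have -(32/807).
Factor out 2: 32 = 2^5. Since 807 ≡ 7 (mod 8), (2/807) = +1, and (2/807)^5 = +1. Now have -(1/807).
(1/807) = 1. Collecting the sign factors: -1.

-1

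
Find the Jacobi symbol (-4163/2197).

1

(-4163/2197)
  = (231/2197)    [-4163 ≡ 231 mod 2197]
  = (2197/231)    [QR: 2197 ≡ 1 mod 4, sign kept]
  = (118/231)    [2197 ≡ 118 mod 231]
  = (59/231)    [231 ≡ 7 mod 8 ⇒ (2/231) = +1]
  = -(231/59)    [QR: both ≡ 3 mod 4, sign flips]
  = -(54/59)    [231 ≡ 54 mod 59]
  = (27/59)    [59 ≡ 3 mod 8 ⇒ (2/59) = -1]
  = -(59/27)    [QR: both ≡ 3 mod 4, sign flips]
  = -(5/27)    [59 ≡ 5 mod 27]
  = -(27/5)    [QR: 5 ≡ 1 mod 4, sign kept]
  = -(2/5)    [27 ≡ 2 mod 5]
  = (1/5)    [5 ≡ 5 mod 8 ⇒ (2/5) = -1]
  = 1    [(1/5) = 1]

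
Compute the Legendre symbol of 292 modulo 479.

(292/479)
  = (73/479)    [479 ≡ 7 mod 8 ⇒ (2/479)^2 = +1]
  = (479/73)    [QR: 73 ≡ 1 mod 4, sign kept]
  = (41/73)    [479 ≡ 41 mod 73]
  = (73/41)    [QR: 41 ≡ 1 mod 4, sign kept]
  = (32/41)    [73 ≡ 32 mod 41]
  = (1/41)    [41 ≡ 1 mod 8 ⇒ (2/41)^5 = +1]
  = 1    [(1/41) = 1]

1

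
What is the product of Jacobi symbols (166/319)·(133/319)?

1

By multiplicativity, (166·133/319) = (166/319)·(133/319).
First factor (166/319):
(166/319)
  = (83/319)    [319 ≡ 7 mod 8 ⇒ (2/319) = +1]
  = -(319/83)    [QR: both ≡ 3 mod 4, sign flips]
  = -(70/83)    [319 ≡ 70 mod 83]
  = (35/83)    [83 ≡ 3 mod 8 ⇒ (2/83) = -1]
  = -(83/35)    [QR: both ≡ 3 mod 4, sign flips]
  = -(13/35)    [83 ≡ 13 mod 35]
  = -(35/13)    [QR: 13 ≡ 1 mod 4, sign kept]
  = -(9/13)    [35 ≡ 9 mod 13]
  = -(13/9)    [QR: 9 ≡ 1 mod 4, sign kept]
  = -(4/9)    [13 ≡ 4 mod 9]
  = -(1/9)    [9 ≡ 1 mod 8 ⇒ (2/9)^2 = +1]
  = -1    [(1/9) = 1]
Second factor (133/319):
(133/319)
  = (319/133)    [QR: 133 ≡ 1 mod 4, sign kept]
  = (53/133)    [319 ≡ 53 mod 133]
  = (133/53)    [QR: 53 ≡ 1 mod 4, sign kept]
  = (27/53)    [133 ≡ 27 mod 53]
  = (53/27)    [QR: 53 ≡ 1 mod 4, sign kept]
  = (26/27)    [53 ≡ 26 mod 27]
  = -(13/27)    [27 ≡ 3 mod 8 ⇒ (2/27) = -1]
  = -(27/13)    [QR: 13 ≡ 1 mod 4, sign kept]
  = -(1/13)    [27 ≡ 1 mod 13]
  = -1    [(1/13) = 1]
Product: (-1)·(-1) = 1.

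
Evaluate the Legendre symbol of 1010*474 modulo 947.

By multiplicativity, (1010·474/947) = (1010/947)·(474/947).
First factor (1010/947):
Reduce the numerator: 1010 ≡ 63 (mod 947), so (1010/947) = (63/947).
Both 63 ≡ 3 and 947 ≡ 3 (mod 4), so reciprocity gives (63/947) = -(947/63). Reduce: 947 ≡ 2 (mod 63). Now have -(2/63).
Factor out 2: 2 = 2. Since 63 ≡ 7 (mod 8), (2/63) = +1. Now have -(1/63).
(1/63) = 1. Collecting the sign factors: -1.
Second factor (474/947):
Factor out 2: 474 = 2·237. Since 947 ≡ 3 (mod 8), (2/947) = -1. Now have -(237/947).
237 ≡ 1 (mod 4), so quadratic reciprocity gives (237/947) = (947/237). Reduce: 947 ≡ 236 (mod 237). Now have -(236/237).
Factor out 2: 236 = 2^2·59. Since 237 ≡ 5 (mod 8), (2/237) = -1, and (2/237)^2 = +1. Now have -(59/237).
237 ≡ 1 (mod 4), so quadratic reciprocity gives (59/237) = (237/59). Reduce: 237 ≡ 1 (mod 59). Now have -(1/59).
(1/59) = 1. Collecting the sign factors: -1.
Product: (-1)·(-1) = 1.

1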